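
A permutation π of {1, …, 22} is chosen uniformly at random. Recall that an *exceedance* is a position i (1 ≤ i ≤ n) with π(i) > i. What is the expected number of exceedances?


Write X = Σ_{i=1}^{22} X_i, where X_i = 1_{π(i) > i}.
For each fixed i, π(i) is uniform over {1, …, 22} (marginal of a uniform permutation), so P[π(i) > i] = (n − i)/n. Summing: Σ_{i=1}^{22} (n − i)/n = (0 + 1 + … + 21)/22 = 22(22 − 1)/(2·22) = (22 − 1)/2.
Hence E[X] = Σ_{i=1}^{22} (22 − i)/22 = 21/2 ≈ 10.500000.

E[X] = 21/2 = 10.500000.


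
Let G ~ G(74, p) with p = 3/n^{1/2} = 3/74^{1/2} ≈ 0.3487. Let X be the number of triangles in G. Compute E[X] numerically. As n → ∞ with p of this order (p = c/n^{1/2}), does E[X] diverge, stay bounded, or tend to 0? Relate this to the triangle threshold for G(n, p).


Number of potential triangles: C(74, 3) = 64824.
Each occurs with probability p³ ≈ (0.3487)³ ≈ 4.241468e-02.
By linearity: E[X] = C(74, 3)·p³ ≈ 64824 · 4.241468e-02 ≈ 2749.4892.
Since α = 1/2 < 1, p = c/n^{1/2} ≫ 1/n is above the triangle threshold p ~ 1/n. Asymptotically E[X] ~ (c³/6)·n^{3(1−α)} = (3³/6)·n^{1.5} → ∞; triangles are abundant w.h.p.

E[X] ≈ 2749.4892; in regime p = Θ(1/n^{1/2}) E[X] diverges (above the triangle threshold p ~ 1/n).


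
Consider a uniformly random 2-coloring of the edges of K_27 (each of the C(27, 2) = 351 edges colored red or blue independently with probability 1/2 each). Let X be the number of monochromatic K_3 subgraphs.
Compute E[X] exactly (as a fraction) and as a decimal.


Let X = Σ_S X_S over the C(27, 3) = 2925 subsets S of size 3, where X_S = 1 if the K_3 on S is monochromatic.
For a fixed S, the K_3 on S has C(3, 2) = 3 edges. P[all 3 edges red] = (1/2)^3, and likewise for blue, so P[monochromatic] = 2·(1/2)^3 = 2^{1 − 3} = 1/4.
By linearity: E[X] = C(27, 3) · 2^{1 − 3} = 2925 · 1/4 = 2925/4.
Numerically: E[X] ≈ 731.250.

E[X] = C(27,3)·2^(1−C(3,2)) = 2925/4 ≈ 731.250.


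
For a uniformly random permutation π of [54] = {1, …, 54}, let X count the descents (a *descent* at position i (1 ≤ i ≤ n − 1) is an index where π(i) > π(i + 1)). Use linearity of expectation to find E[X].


Write X = Σ X_I over i = 1, …, 53, with X_I the indicator of one descent.
There are 53 indicators.
For each fixed i, the pair (π(i), π(i+1)) is a uniformly random ordered pair of distinct values from {1, …, 54}; by symmetry P[π(i) > π(i+1)] = 1/2.
By linearity: E[X] = 53 · (1/2) = (54 − 1) · (1/2) = 53/2 ≈ 26.5000.

E[X] = 53/2 = 26.5000.


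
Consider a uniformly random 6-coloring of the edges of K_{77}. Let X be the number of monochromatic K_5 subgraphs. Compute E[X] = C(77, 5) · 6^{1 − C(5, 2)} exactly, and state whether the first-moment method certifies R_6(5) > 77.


E[X] = C(77, 5) · 6^{1 − 10} = 19757815 · 6^{−9} = 19757815/10077696.
As a reduced fraction: E[X] = 19757815/10077696 ≈ 1.9605.
Is E[X] < 1? NO.
Since E[X] ≥ 1, the first-moment bound is inconclusive at n = 77; it does NOT by itself certify R_6(5) > 77.

E[X] = 19757815/10077696 ≈ 1.9605; E[X] ≥ 1; first-moment method inconclusive here.


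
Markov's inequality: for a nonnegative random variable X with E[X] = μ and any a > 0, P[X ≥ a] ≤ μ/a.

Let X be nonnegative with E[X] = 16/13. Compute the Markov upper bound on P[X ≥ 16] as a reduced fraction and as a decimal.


μ = E[X] = 16/13, a = 16.
Markov: P[X ≥ 16] ≤ μ/a = (16/13)/16 = 1/13.
Numerically: ≈ 0.077.
(Since a = 16 > μ = 1.231, the bound 1/13 is < 1 and informative.)

P[X ≥ 16] ≤ 1/13 ≈ 0.077.


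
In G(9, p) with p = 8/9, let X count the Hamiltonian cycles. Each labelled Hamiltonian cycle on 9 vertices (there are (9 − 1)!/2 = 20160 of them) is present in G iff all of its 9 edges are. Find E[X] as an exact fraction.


K_9 has (9 − 1)!/2 = 20160 labelled Hamiltonian cycles.
For each such Hamiltonian cycle H, let X_H = 1 if all 9 edges of H are present in G. Then P[X_H = 1] = p^{9} = (8/9)^{9} = 134217728/387420489.
Summing the indicators: E[X] = Σ_H E[X_H] = 20160 · p^{9} = 20160 · 134217728/387420489 = 300647710720/43046721.
Numerically: E[X] ≈ 6984.

E[X] = 20160 · (8/9)^{9} = 300647710720/43046721 ≈ 6984.


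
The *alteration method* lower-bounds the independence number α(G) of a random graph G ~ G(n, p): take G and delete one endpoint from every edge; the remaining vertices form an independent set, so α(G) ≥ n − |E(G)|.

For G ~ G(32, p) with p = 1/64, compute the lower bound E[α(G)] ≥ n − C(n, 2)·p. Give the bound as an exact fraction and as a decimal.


E[|E(G)|] = C(32, 2)·p = 496 · (1/64) = 31/4.
E[α(G)] ≥ n − E[|E(G)|] = 32 − 31/4 = 97/4.
Numerically: ≈ 24.250.
(This is only a lower bound; the true E[α(G)] may be larger.)

E[α(G)] ≥ 97/4 ≈ 24.250.


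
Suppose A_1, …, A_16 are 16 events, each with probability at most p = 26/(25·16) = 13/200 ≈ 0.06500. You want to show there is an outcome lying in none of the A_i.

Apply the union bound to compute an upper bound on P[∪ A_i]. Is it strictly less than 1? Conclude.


Union bound: P[∪_{i=1}^{16} A_i] ≤ Σ_i P[A_i] ≤ 16·p = 16·(13/200) = 26/25.
Numerically: 26/25 ≈ 1.04000.
Is 26/25 < 1? NO.
Since the bound 26/25 is ≥ 1, the union bound is uninformative here; it does NOT by itself certify existence.

16·p = 26/25 ≈ 1.04000; existence NOT certified by the union bound.


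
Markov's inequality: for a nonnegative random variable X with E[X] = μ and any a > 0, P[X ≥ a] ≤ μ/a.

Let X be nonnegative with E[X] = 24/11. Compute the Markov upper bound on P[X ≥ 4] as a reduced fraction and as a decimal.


μ = E[X] = 24/11, a = 4.
Markov: P[X ≥ 4] ≤ μ/a = (24/11)/4 = 6/11.
Numerically: ≈ 0.5455.
(Since a = 4 > μ = 2.1818, the bound 6/11 is < 1 and informative.)

P[X ≥ 4] ≤ 6/11 ≈ 0.5455.


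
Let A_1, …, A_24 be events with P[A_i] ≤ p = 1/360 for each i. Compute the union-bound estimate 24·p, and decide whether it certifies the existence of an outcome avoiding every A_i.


Union bound: P[∪_{i=1}^{24} A_i] ≤ Σ_i P[A_i] ≤ 24·p = 24·(1/360) = 1/15.
Numerically: 1/15 ≈ 0.06667.
Is 1/15 < 1? YES.
Since P[∪ A_i] ≤ 1/15 < 1, the complement has P[∩ A_i^c] ≥ 1 − 1/15 = 14/15 > 0, so some outcome avoids every A_i.

24·p = 1/15 ≈ 0.06667; existence CERTIFIED by the union bound.


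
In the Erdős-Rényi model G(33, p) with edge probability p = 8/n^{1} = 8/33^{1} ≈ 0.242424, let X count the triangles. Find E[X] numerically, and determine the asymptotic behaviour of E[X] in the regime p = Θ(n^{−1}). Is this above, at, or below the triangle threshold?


Number of potential triangles: C(33, 3) = 5456.
Each occurs with probability p³ ≈ (0.242424)³ ≈ 1.42471547e-02.
By linearity: E[X] = C(33, 3)·p³ ≈ 5456 · 1.42471547e-02 ≈ 77.732476.
Here α = 1, so p = 8/n is exactly at the triangle threshold p ~ 1/n. Asymptotically E[X] → c³/6 = 8³/6 = 256/3 ≈ 85.333333, a bounded constant. In this regime the triangle count is asymptotically Poisson(c³/6).

E[X] ≈ 77.732476; in regime p = Θ(1/n^{1}) E[X] stays bounded (at the triangle threshold p ~ 1/n).


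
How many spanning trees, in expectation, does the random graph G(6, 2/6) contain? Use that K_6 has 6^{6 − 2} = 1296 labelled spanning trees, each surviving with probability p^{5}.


K_6 has 6^{6 − 2} = 1296 labelled spanning trees.
For each such spanning tree H, let X_H = 1 if all 5 edges of H are present in G. Then P[X_H = 1] = p^{5} = (1/3)^{5} = 1/243.
By linearity of expectation: E[X] = Σ_H E[X_H] = 1296 · p^{5} = 1296 · 1/243 = 16/3.
Numerically: E[X] ≈ 5.33.

E[X] = 1296 · (1/3)^{5} = 16/3 ≈ 5.33.


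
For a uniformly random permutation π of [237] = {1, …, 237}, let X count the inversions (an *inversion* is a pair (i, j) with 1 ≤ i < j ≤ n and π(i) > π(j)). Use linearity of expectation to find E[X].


Write X = Σ X_I over the C(237, 2) = 27966 pairs i < j, with X_I the indicator of one inversion.
There are 27966 indicators.
For each fixed pair i < j, the values π(i) and π(j) are two distinct elements of {1, …, 237} in uniformly random order; by symmetry P[π(i) > π(j)] = 1/2.
By linearity: E[X] = 27966 · (1/2) = C(237, 2) · (1/2) = 27966/2 = 13983 ≈ 13983.000.

E[X] = 13983 = 13983.000.


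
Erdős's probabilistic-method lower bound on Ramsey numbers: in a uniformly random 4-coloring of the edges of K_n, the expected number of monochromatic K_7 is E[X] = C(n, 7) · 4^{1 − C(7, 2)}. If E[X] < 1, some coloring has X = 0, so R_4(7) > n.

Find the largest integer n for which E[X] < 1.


We need C(n, 7) · 4^{1 − 21} < 1, i.e. C(n, 7) < 4^{21 − 1} = 1099511627776.
Check values of n near the boundary:
  n = 176: C(176, 7) = 919790691600; 919790691600 < 1099511627776? YES
  n = 177: C(177, 7) = 957664425960; 957664425960 < 1099511627776? YES
  n = 178: C(178, 7) = 996867063280; 996867063280 < 1099511627776? YES
  n = 179: C(179, 7) = 1037437234460; 1037437234460 < 1099511627776? YES
  n = 180: C(180, 7) = 1079414463600; 1079414463600 < 1099511627776? YES
  n = 181: C(181, 7) = 1122839183400; 1122839183400 < 1099511627776? NO
  n = 182: C(182, 7) = 1167752750736; 1167752750736 < 1099511627776? NO
The largest n with C(n, 7) < 1099511627776 is n = 180 (where E[X] = 67463403975/68719476736 ≈ 0.982). Hence R_4(7) > 180, i.e. R_4(7) ≥ 181.

Largest n = 180; hence R_4(7) > 180.


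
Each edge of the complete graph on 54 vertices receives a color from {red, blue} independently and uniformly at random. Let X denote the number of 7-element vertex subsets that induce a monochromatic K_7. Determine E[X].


Let X = Σ_S X_S over the C(54, 7) = 177100560 subsets S of size 7, where X_S = 1 if the K_7 on S is monochromatic.
For a fixed S, the K_7 on S has C(7, 2) = 21 edges. P[all 21 edges red] = (1/2)^21, and likewise for blue, so P[monochromatic] = 2·(1/2)^21 = 2^{1 − 21} = 1/1048576.
By linearity of expectation: E[X] = C(54, 7) · 2^{1 − 21} = 177100560 · 1/1048576 = 11068785/65536.
Numerically: E[X] ≈ 168.896255.

E[X] = C(54,7)·2^(1−C(7,2)) = 11068785/65536 ≈ 168.896255.


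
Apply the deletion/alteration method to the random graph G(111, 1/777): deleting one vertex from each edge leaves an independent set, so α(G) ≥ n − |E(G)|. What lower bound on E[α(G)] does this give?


E[|E(G)|] = C(111, 2)·p = 6105 · (1/777) = 55/7.
E[α(G)] ≥ n − E[|E(G)|] = 111 − 55/7 = 722/7.
Numerically: ≈ 103.14286.
(This is only a lower bound; the true E[α(G)] may be larger.)

E[α(G)] ≥ 722/7 ≈ 103.14286.


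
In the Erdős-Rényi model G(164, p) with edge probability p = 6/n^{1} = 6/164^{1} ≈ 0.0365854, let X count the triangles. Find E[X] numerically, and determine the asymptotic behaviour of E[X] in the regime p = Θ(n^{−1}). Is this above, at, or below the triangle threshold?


Number of potential triangles: C(164, 3) = 721764.
Each occurs with probability p³ ≈ (0.0365854)³ ≈ 4.89691096e-05.
By linearity: E[X] = C(164, 3)·p³ ≈ 721764 · 4.89691096e-05 ≈ 35.344140.
Here α = 1, so p = 6/n is exactly at the triangle threshold p ~ 1/n. Asymptotically E[X] → c³/6 = 6³/6 = 36 ≈ 36.000000, a bounded constant. In this regime the triangle count is asymptotically Poisson(c³/6).

E[X] ≈ 35.344140; in regime p = Θ(1/n^{1}) E[X] stays bounded (at the triangle threshold p ~ 1/n).


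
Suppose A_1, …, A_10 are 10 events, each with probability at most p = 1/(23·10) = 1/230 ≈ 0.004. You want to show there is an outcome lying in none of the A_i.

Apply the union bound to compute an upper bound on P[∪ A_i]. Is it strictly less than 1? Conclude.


Union bound: P[∪_{i=1}^{10} A_i] ≤ Σ_i P[A_i] ≤ 10·p = 10·(1/230) = 1/23.
Numerically: 1/23 ≈ 0.043.
Is 1/23 < 1? YES.
Since P[∪ A_i] ≤ 1/23 < 1, the complement has P[∩ A_i^c] ≥ 1 − 1/23 = 22/23 > 0, so some outcome avoids every A_i.

10·p = 1/23 ≈ 0.043; existence CERTIFIED by the union bound.


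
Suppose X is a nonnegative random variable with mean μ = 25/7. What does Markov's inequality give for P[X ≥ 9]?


μ = E[X] = 25/7, a = 9.
Markov: P[X ≥ 9] ≤ μ/a = (25/7)/9 = 25/63.
Numerically: ≈ 0.39683.
(Since a = 9 > μ = 3.57143, the bound 25/63 is < 1 and informative.)

P[X ≥ 9] ≤ 25/63 ≈ 0.39683.


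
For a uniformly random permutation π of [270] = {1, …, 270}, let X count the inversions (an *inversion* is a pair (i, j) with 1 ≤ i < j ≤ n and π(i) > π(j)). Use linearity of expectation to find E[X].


Write X = Σ X_I over the C(270, 2) = 36315 pairs i < j, with X_I the indicator of one inversion.
There are 36315 indicators.
For each fixed pair i < j, the values π(i) and π(j) are two distinct elements of {1, …, 270} in uniformly random order; by symmetry P[π(i) > π(j)] = 1/2.
By linearity: E[X] = 36315 · (1/2) = C(270, 2) · (1/2) = 36315/2 = 36315/2 ≈ 18157.5000.

E[X] = 36315/2 = 18157.5000.


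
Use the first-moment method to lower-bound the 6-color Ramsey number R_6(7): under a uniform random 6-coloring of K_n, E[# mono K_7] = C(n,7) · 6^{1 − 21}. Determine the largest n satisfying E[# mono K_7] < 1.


We need C(n, 7) · 6^{1 − 21} < 1, i.e. C(n, 7) < 6^{21 − 1} = 3656158440062976.
Check values of n near the boundary:
  n = 565: C(565, 7) = 3513212521235560; 3513212521235560 < 3656158440062976? YES
  n = 566: C(566, 7) = 3557206237959440; 3557206237959440 < 3656158440062976? YES
  n = 567: C(567, 7) = 3601671315933933; 3601671315933933 < 3656158440062976? YES
  n = 568: C(568, 7) = 3646611956239704; 3646611956239704 < 3656158440062976? YES
  n = 569: C(569, 7) = 3692032389858348; 3692032389858348 < 3656158440062976? NO
The largest n with C(n, 7) < 3656158440062976 is n = 568 (where E[X] = 16882462760369/16926659444736 ≈ 0.9973889). Hence R_6(7) > 568, i.e. R_6(7) ≥ 569.

Largest n = 568; hence R_6(7) > 568.


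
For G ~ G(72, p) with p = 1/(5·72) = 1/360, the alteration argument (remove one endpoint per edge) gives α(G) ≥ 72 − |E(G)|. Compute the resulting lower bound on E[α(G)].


E[|E(G)|] = C(72, 2)·p = 2556 · (1/360) = 71/10.
E[α(G)] ≥ n − E[|E(G)|] = 72 − 71/10 = 649/10.
Numerically: ≈ 64.900.
(This is only a lower bound; the true E[α(G)] may be larger.)

E[α(G)] ≥ 649/10 ≈ 64.900.


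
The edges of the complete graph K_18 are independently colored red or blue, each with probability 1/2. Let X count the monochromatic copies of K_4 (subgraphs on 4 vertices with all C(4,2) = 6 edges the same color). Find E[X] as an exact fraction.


Let X = Σ_S X_S over the C(18, 4) = 3060 subsets S of size 4, where X_S = 1 if the K_4 on S is monochromatic.
For a fixed S, the K_4 on S has C(4, 2) = 6 edges. P[all 6 edges red] = (1/2)^6, and likewise for blue, so P[monochromatic] = 2·(1/2)^6 = 2^{1 − 6} = 1/32.
By linearity: E[X] = C(18, 4) · 2^{1 − 6} = 3060 · 1/32 = 765/8.
Numerically: E[X] ≈ 95.62500.

E[X] = C(18,4)·2^(1−C(4,2)) = 765/8 ≈ 95.62500.


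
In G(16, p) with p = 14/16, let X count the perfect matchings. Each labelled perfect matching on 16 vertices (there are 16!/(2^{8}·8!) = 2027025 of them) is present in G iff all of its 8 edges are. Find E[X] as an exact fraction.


K_16 has 16!/(2^{8}·8!) = 2027025 labelled perfect matchings.
For each such perfect matching H, let X_H = 1 if all 8 edges of H are present in G. Then P[X_H = 1] = p^{8} = (7/8)^{8} = 5764801/16777216.
Summing the indicators: E[X] = Σ_H E[X_H] = 2027025 · p^{8} = 2027025 · 5764801/16777216 = 11685395747025/16777216.
Numerically: E[X] ≈ 6.97e+05.

E[X] = 2027025 · (7/8)^{8} = 11685395747025/16777216 ≈ 6.97e+05.


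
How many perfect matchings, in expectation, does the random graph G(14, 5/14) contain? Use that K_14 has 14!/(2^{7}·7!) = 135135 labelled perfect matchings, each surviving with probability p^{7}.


K_14 has 14!/(2^{7}·7!) = 135135 labelled perfect matchings.
For each such perfect matching H, let X_H = 1 if all 7 edges of H are present in G. Then P[X_H = 1] = p^{7} = (5/14)^{7} = 78125/105413504.
By linearity of expectation: E[X] = Σ_H E[X_H] = 135135 · p^{7} = 135135 · 78125/105413504 = 1508203125/15059072.
Numerically: E[X] ≈ 100.

E[X] = 135135 · (5/14)^{7} = 1508203125/15059072 ≈ 100.


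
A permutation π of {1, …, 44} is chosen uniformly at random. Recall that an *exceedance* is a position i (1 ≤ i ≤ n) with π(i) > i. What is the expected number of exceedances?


Write X = Σ_{i=1}^{44} X_i, where X_i = 1_{π(i) > i}.
For each fixed i, π(i) is uniform over {1, …, 44} (marginal of a uniform permutation), so P[π(i) > i] = (n − i)/n. Summing: Σ_{i=1}^{44} (n − i)/n = (0 + 1 + … + 43)/44 = 44(44 − 1)/(2·44) = (44 − 1)/2.
Hence E[X] = Σ_{i=1}^{44} (44 − i)/44 = 43/2 ≈ 21.5000.

E[X] = 43/2 = 21.5000.


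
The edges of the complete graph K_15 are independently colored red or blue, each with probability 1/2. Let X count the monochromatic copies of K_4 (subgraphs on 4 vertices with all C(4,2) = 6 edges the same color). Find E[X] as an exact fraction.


Let X = Σ_S X_S over the C(15, 4) = 1365 subsets S of size 4, where X_S = 1 if the K_4 on S is monochromatic.
For a fixed S, the K_4 on S has C(4, 2) = 6 edges. P[all 6 edges red] = (1/2)^6, and likewise for blue, so P[monochromatic] = 2·(1/2)^6 = 2^{1 − 6} = 1/32.
Summing: E[X] = C(15, 4) · 2^{1 − 6} = 1365 · 1/32 = 1365/32.
Numerically: E[X] ≈ 42.656250.

E[X] = C(15,4)·2^(1−C(4,2)) = 1365/32 ≈ 42.656250.


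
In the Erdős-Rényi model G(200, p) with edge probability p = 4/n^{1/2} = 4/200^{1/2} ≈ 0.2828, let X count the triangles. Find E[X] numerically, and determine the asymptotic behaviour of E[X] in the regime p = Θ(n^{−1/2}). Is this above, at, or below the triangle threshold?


Number of potential triangles: C(200, 3) = 1313400.
Each occurs with probability p³ ≈ (0.2828)³ ≈ 2.262742e-02.
By linearity: E[X] = C(200, 3)·p³ ≈ 1313400 · 2.262742e-02 ≈ 29718.8495.
Since α = 1/2 < 1, p = c/n^{1/2} ≫ 1/n is above the triangle threshold p ~ 1/n. Asymptotically E[X] ~ (c³/6)·n^{3(1−α)} = (4³/6)·n^{1.5} → ∞; triangles are abundant w.h.p.

E[X] ≈ 29718.8495; in regime p = Θ(1/n^{1/2}) E[X] diverges (above the triangle threshold p ~ 1/n).


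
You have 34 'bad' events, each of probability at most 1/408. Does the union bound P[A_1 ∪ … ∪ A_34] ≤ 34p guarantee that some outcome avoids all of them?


Union bound: P[∪_{i=1}^{34} A_i] ≤ Σ_i P[A_i] ≤ 34·p = 34·(1/408) = 1/12.
Numerically: 1/12 ≈ 0.0833.
Is 1/12 < 1? YES.
Since P[∪ A_i] ≤ 1/12 < 1, the complement has P[∩ A_i^c] ≥ 1 − 1/12 = 11/12 > 0, so some outcome avoids every A_i.

34·p = 1/12 ≈ 0.0833; existence CERTIFIED by the union bound.


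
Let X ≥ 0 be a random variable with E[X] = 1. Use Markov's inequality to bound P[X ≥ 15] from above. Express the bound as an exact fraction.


μ = E[X] = 1, a = 15.
Markov: P[X ≥ 15] ≤ μ/a = (1)/15 = 1/15.
Numerically: ≈ 0.067.
(Since a = 15 > μ = 1.000, the bound 1/15 is < 1 and informative.)

P[X ≥ 15] ≤ 1/15 ≈ 0.067.


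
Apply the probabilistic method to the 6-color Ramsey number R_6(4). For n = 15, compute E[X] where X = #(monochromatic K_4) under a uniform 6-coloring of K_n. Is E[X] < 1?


E[X] = C(15, 4) · 6^{1 − 6} = 1365 · 6^{−5} = 1365/7776.
As a reduced fraction: E[X] = 455/2592 ≈ 0.1755401.
Is E[X] < 1? YES.
Since E[X] < 1, there exists a 6-coloring of K_{15} with no monochromatic K_4; hence R_6(4) > 15.

E[X] = 455/2592 ≈ 0.1755401; E[X] < 1, so R_6(4) > 15.


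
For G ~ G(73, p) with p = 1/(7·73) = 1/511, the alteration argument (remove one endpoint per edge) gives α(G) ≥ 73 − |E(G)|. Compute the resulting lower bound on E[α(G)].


E[|E(G)|] = C(73, 2)·p = 2628 · (1/511) = 36/7.
E[α(G)] ≥ n − E[|E(G)|] = 73 − 36/7 = 475/7.
Numerically: ≈ 67.85714.
(This is only a lower bound; the true E[α(G)] may be larger.)

E[α(G)] ≥ 475/7 ≈ 67.85714.


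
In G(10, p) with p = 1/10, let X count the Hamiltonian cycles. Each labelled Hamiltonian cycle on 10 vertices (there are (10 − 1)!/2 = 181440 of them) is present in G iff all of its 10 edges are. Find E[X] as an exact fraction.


K_10 has (10 − 1)!/2 = 181440 labelled Hamiltonian cycles.
For each such Hamiltonian cycle H, let X_H = 1 if all 10 edges of H are present in G. Then P[X_H = 1] = p^{10} = (1/10)^{10} = 1/10000000000.
Summing the indicators: E[X] = Σ_H E[X_H] = 181440 · p^{10} = 181440 · 1/10000000000 = 567/31250000.
Numerically: E[X] ≈ 1.8144e-05.

E[X] = 181440 · (1/10)^{10} = 567/31250000 ≈ 1.8144e-05.


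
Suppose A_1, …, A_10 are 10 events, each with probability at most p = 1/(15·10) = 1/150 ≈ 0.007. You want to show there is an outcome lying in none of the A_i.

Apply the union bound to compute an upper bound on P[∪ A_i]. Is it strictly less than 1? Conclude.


Union bound: P[∪_{i=1}^{10} A_i] ≤ Σ_i P[A_i] ≤ 10·p = 10·(1/150) = 1/15.
Numerically: 1/15 ≈ 0.067.
Is 1/15 < 1? YES.
Since P[∪ A_i] ≤ 1/15 < 1, the complement has P[∩ A_i^c] ≥ 1 − 1/15 = 14/15 > 0, so some outcome avoids every A_i.

10·p = 1/15 ≈ 0.067; existence CERTIFIED by the union bound.


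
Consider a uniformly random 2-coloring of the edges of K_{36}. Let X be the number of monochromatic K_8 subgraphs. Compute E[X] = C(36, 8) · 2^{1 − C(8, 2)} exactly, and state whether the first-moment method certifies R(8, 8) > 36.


E[X] = C(36, 8) · 2^{1 − 28} = 30260340 · 2^{−27} = 30260340/134217728.
As a reduced fraction: E[X] = 7565085/33554432 ≈ 0.2254571.
Is E[X] < 1? YES.
Since E[X] < 1, there exists a 2-coloring of K_{36} with no monochromatic K_8; hence R(8, 8) > 36.

E[X] = 7565085/33554432 ≈ 0.2254571; E[X] < 1, so R(8, 8) > 36.


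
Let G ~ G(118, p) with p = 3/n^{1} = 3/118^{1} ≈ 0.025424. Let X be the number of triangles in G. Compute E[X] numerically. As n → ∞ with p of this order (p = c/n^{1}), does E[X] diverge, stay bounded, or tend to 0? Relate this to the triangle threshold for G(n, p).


Number of potential triangles: C(118, 3) = 266916.
Each occurs with probability p³ ≈ (0.025424)³ ≈ 1.6433034e-05.
By linearity: E[X] = C(118, 3)·p³ ≈ 266916 · 1.6433034e-05 ≈ 4.38624.
Here α = 1, so p = 3/n is exactly at the triangle threshold p ~ 1/n. Asymptotically E[X] → c³/6 = 3³/6 = 9/2 ≈ 4.50000, a bounded constant. In this regime the triangle count is asymptotically Poisson(c³/6).

E[X] ≈ 4.38624; in regime p = Θ(1/n^{1}) E[X] stays bounded (at the triangle threshold p ~ 1/n).


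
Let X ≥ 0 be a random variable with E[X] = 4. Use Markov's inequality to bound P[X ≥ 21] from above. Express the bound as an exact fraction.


μ = E[X] = 4, a = 21.
Markov: P[X ≥ 21] ≤ μ/a = (4)/21 = 4/21.
Numerically: ≈ 0.190.
(Since a = 21 > μ = 4.000, the bound 4/21 is < 1 and informative.)

P[X ≥ 21] ≤ 4/21 ≈ 0.190.


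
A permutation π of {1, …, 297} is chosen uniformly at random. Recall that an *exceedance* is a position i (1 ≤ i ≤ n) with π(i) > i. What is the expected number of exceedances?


Write X = Σ_{i=1}^{297} X_i, where X_i = 1_{π(i) > i}.
For each fixed i, π(i) is uniform over {1, …, 297} (marginal of a uniform permutation), so P[π(i) > i] = (n − i)/n. Summing: Σ_{i=1}^{297} (n − i)/n = (0 + 1 + … + 296)/297 = 297(297 − 1)/(2·297) = (297 − 1)/2.
Hence E[X] = Σ_{i=1}^{297} (297 − i)/297 = 148 ≈ 148.0000.

E[X] = 148 = 148.0000.


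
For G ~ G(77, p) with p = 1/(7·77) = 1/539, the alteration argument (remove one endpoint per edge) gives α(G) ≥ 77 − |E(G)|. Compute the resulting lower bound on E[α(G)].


E[|E(G)|] = C(77, 2)·p = 2926 · (1/539) = 38/7.
E[α(G)] ≥ n − E[|E(G)|] = 77 − 38/7 = 501/7.
Numerically: ≈ 71.571429.
(This is only a lower bound; the true E[α(G)] may be larger.)

E[α(G)] ≥ 501/7 ≈ 71.571429.


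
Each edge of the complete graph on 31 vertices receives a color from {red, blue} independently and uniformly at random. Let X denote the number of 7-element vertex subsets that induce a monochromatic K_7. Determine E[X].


Let X = Σ_S X_S over the C(31, 7) = 2629575 subsets S of size 7, where X_S = 1 if the K_7 on S is monochromatic.
For a fixed S, the K_7 on S has C(7, 2) = 21 edges. P[all 21 edges red] = (1/2)^21, and likewise for blue, so P[monochromatic] = 2·(1/2)^21 = 2^{1 − 21} = 1/1048576.
Summing: E[X] = C(31, 7) · 2^{1 − 21} = 2629575 · 1/1048576 = 2629575/1048576.
Numerically: E[X] ≈ 2.5078.

E[X] = C(31,7)·2^(1−C(7,2)) = 2629575/1048576 ≈ 2.5078.


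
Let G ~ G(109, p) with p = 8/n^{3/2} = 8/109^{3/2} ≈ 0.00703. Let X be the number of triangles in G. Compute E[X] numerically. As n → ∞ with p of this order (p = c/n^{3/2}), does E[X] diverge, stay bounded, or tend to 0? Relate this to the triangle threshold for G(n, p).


Number of potential triangles: C(109, 3) = 209934.
Each occurs with probability p³ ≈ (0.00703)³ ≈ 3.474167e-07.
By linearity: E[X] = C(109, 3)·p³ ≈ 209934 · 3.474167e-07 ≈ 0.0729.
Since α = 3/2 > 1, p = c/n^{3/2} = o(1/n) is below the triangle threshold p ~ 1/n. Asymptotically E[X] ~ (c³/6)·n^{3(1−α)} = (8³/6)·n^{-1.5} → 0, so by Markov's inequality G has no triangles w.h.p.

E[X] ≈ 0.0729; in regime p = Θ(1/n^{3/2}) E[X] tends to 0 (below the triangle threshold p ~ 1/n).


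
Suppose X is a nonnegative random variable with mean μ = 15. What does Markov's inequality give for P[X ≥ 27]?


μ = E[X] = 15, a = 27.
Markov: P[X ≥ 27] ≤ μ/a = (15)/27 = 5/9.
Numerically: ≈ 0.556.
(Since a = 27 > μ = 15.000, the bound 5/9 is < 1 and informative.)

P[X ≥ 27] ≤ 5/9 ≈ 0.556.


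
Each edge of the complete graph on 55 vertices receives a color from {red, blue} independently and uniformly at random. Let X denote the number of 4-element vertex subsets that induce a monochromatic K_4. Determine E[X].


Let X = Σ_S X_S over the C(55, 4) = 341055 subsets S of size 4, where X_S = 1 if the K_4 on S is monochromatic.
For a fixed S, the K_4 on S has C(4, 2) = 6 edges. P[all 6 edges red] = (1/2)^6, and likewise for blue, so P[monochromatic] = 2·(1/2)^6 = 2^{1 − 6} = 1/32.
By linearity of expectation: E[X] = C(55, 4) · 2^{1 − 6} = 341055 · 1/32 = 341055/32.
Numerically: E[X] ≈ 10657.9688.

E[X] = C(55,4)·2^(1−C(4,2)) = 341055/32 ≈ 10657.9688.


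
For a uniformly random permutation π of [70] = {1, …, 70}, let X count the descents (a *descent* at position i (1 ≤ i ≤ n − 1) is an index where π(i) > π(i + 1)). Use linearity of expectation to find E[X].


Write X = Σ X_I over i = 1, …, 69, with X_I the indicator of one descent.
There are 69 indicators.
For each fixed i, the pair (π(i), π(i+1)) is a uniformly random ordered pair of distinct values from {1, …, 70}; by symmetry P[π(i) > π(i+1)] = 1/2.
By linearity: E[X] = 69 · (1/2) = (70 − 1) · (1/2) = 69/2 ≈ 34.50000.

E[X] = 69/2 = 34.50000.


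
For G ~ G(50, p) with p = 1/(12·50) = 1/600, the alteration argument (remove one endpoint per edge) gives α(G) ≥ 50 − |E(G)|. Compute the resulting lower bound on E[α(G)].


E[|E(G)|] = C(50, 2)·p = 1225 · (1/600) = 49/24.
E[α(G)] ≥ n − E[|E(G)|] = 50 − 49/24 = 1151/24.
Numerically: ≈ 47.95833.
(This is only a lower bound; the true E[α(G)] may be larger.)

E[α(G)] ≥ 1151/24 ≈ 47.95833.


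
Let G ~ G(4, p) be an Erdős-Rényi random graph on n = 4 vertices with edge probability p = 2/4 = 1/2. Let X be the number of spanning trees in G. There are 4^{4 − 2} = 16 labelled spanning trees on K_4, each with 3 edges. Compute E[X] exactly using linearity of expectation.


K_4 has 4^{4 − 2} = 16 labelled spanning trees.
For each such spanning tree H, let X_H = 1 if all 3 edges of H are present in G. Then P[X_H = 1] = p^{3} = (1/2)^{3} = 1/8.
By linearity: E[X] = Σ_H E[X_H] = 16 · p^{3} = 16 · 1/8 = 2.
Numerically: E[X] ≈ 2.

E[X] = 16 · (1/2)^{3} = 2 ≈ 2.


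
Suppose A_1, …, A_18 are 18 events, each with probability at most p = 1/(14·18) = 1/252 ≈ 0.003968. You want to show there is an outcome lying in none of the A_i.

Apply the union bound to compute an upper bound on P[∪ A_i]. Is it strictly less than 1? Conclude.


Union bound: P[∪_{i=1}^{18} A_i] ≤ Σ_i P[A_i] ≤ 18·p = 18·(1/252) = 1/14.
Numerically: 1/14 ≈ 0.071429.
Is 1/14 < 1? YES.
Since P[∪ A_i] ≤ 1/14 < 1, the complement has P[∩ A_i^c] ≥ 1 − 1/14 = 13/14 > 0, so some outcome avoids every A_i.

18·p = 1/14 ≈ 0.071429; existence CERTIFIED by the union bound.


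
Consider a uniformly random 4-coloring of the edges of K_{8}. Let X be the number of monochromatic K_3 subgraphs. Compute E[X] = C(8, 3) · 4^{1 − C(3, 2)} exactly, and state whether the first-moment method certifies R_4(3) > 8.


E[X] = C(8, 3) · 4^{1 − 3} = 56 · 4^{−2} = 56/16.
As a reduced fraction: E[X] = 7/2 ≈ 3.50000.
Is E[X] < 1? NO.
Since E[X] ≥ 1, the first-moment bound is inconclusive at n = 8; it does NOT by itself certify R_4(3) > 8.

E[X] = 7/2 ≈ 3.50000; E[X] ≥ 1; first-moment method inconclusive here.


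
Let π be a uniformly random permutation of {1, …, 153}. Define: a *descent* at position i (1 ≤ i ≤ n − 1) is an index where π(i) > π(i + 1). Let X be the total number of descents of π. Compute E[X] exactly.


Write X = Σ X_I over i = 1, …, 152, with X_I the indicator of one descent.
There are 152 indicators.
For each fixed i, the pair (π(i), π(i+1)) is a uniformly random ordered pair of distinct values from {1, …, 153}; by symmetry P[π(i) > π(i+1)] = 1/2.
By linearity: E[X] = 152 · (1/2) = (153 − 1) · (1/2) = 76 ≈ 76.00000.

E[X] = 76 = 76.00000.


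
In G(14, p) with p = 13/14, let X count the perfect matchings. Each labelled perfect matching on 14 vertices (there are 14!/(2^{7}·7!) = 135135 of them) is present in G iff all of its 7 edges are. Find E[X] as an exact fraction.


K_14 has 14!/(2^{7}·7!) = 135135 labelled perfect matchings.
For each such perfect matching H, let X_H = 1 if all 7 edges of H are present in G. Then P[X_H = 1] = p^{7} = (13/14)^{7} = 62748517/105413504.
Summing the indicators: E[X] = Σ_H E[X_H] = 135135 · p^{7} = 135135 · 62748517/105413504 = 1211360120685/15059072.
Numerically: E[X] ≈ 80440.6.

E[X] = 135135 · (13/14)^{7} = 1211360120685/15059072 ≈ 80440.6.


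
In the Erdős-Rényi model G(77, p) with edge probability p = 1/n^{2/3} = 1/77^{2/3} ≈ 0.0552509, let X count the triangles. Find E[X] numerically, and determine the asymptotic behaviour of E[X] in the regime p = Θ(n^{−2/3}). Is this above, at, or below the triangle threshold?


Number of potential triangles: C(77, 3) = 73150.
Each occurs with probability p³ ≈ (0.0552509)³ ≈ 1.68662506e-04.
By linearity: E[X] = C(77, 3)·p³ ≈ 73150 · 1.68662506e-04 ≈ 12.337662.
Since α = 2/3 < 1, p = c/n^{2/3} ≫ 1/n is above the triangle threshold p ~ 1/n. Asymptotically E[X] ~ (c³/6)·n^{3(1−α)} = (1³/6)·n^{1} → ∞; triangles are abundant w.h.p.

E[X] ≈ 12.337662; in regime p = Θ(1/n^{2/3}) E[X] diverges (above the triangle threshold p ~ 1/n).


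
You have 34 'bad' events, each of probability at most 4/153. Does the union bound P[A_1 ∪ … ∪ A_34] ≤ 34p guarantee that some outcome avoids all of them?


Union bound: P[∪_{i=1}^{34} A_i] ≤ Σ_i P[A_i] ≤ 34·p = 34·(4/153) = 8/9.
Numerically: 8/9 ≈ 0.8889.
Is 8/9 < 1? YES.
Since P[∪ A_i] ≤ 8/9 < 1, the complement has P[∩ A_i^c] ≥ 1 − 8/9 = 1/9 > 0, so some outcome avoids every A_i.

34·p = 8/9 ≈ 0.8889; existence CERTIFIED by the union bound.


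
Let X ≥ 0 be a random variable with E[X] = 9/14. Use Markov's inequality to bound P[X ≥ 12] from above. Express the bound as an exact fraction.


μ = E[X] = 9/14, a = 12.
Markov: P[X ≥ 12] ≤ μ/a = (9/14)/12 = 3/56.
Numerically: ≈ 0.05357.
(Since a = 12 > μ = 0.64286, the bound 3/56 is < 1 and informative.)

P[X ≥ 12] ≤ 3/56 ≈ 0.05357.


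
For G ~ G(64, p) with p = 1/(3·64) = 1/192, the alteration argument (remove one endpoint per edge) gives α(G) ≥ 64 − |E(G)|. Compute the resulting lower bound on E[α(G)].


E[|E(G)|] = C(64, 2)·p = 2016 · (1/192) = 21/2.
E[α(G)] ≥ n − E[|E(G)|] = 64 − 21/2 = 107/2.
Numerically: ≈ 53.50000.
(This is only a lower bound; the true E[α(G)] may be larger.)

E[α(G)] ≥ 107/2 ≈ 53.50000.


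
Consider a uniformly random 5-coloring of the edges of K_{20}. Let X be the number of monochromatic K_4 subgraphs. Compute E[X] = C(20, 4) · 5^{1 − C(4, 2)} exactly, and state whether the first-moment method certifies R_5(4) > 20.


E[X] = C(20, 4) · 5^{1 − 6} = 4845 · 5^{−5} = 4845/3125.
As a reduced fraction: E[X] = 969/625 ≈ 1.550400.
Is E[X] < 1? NO.
Since E[X] ≥ 1, the first-moment bound is inconclusive at n = 20; it does NOT by itself certify R_5(4) > 20.

E[X] = 969/625 ≈ 1.550400; E[X] ≥ 1; first-moment method inconclusive here.


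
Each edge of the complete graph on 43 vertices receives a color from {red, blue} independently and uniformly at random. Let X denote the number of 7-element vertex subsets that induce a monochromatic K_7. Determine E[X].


Let X = Σ_S X_S over the C(43, 7) = 32224114 subsets S of size 7, where X_S = 1 if the K_7 on S is monochromatic.
For a fixed S, the K_7 on S has C(7, 2) = 21 edges. P[all 21 edges red] = (1/2)^21, and likewise for blue, so P[monochromatic] = 2·(1/2)^21 = 2^{1 − 21} = 1/1048576.
Summing: E[X] = C(43, 7) · 2^{1 − 21} = 32224114 · 1/1048576 = 16112057/524288.
Numerically: E[X] ≈ 30.73131.

E[X] = C(43,7)·2^(1−C(7,2)) = 16112057/524288 ≈ 30.73131.


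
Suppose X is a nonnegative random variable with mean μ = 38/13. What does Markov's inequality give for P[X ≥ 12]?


μ = E[X] = 38/13, a = 12.
Markov: P[X ≥ 12] ≤ μ/a = (38/13)/12 = 19/78.
Numerically: ≈ 0.243590.
(Since a = 12 > μ = 2.923077, the bound 19/78 is < 1 and informative.)

P[X ≥ 12] ≤ 19/78 ≈ 0.243590.


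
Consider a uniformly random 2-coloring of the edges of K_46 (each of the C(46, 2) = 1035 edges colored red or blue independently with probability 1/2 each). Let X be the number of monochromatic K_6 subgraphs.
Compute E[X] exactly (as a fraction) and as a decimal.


Let X = Σ_S X_S over the C(46, 6) = 9366819 subsets S of size 6, where X_S = 1 if the K_6 on S is monochromatic.
For a fixed S, the K_6 on S has C(6, 2) = 15 edges. P[all 15 edges red] = (1/2)^15, and likewise for blue, so P[monochromatic] = 2·(1/2)^15 = 2^{1 − 15} = 1/16384.
By linearity: E[X] = C(46, 6) · 2^{1 − 15} = 9366819 · 1/16384 = 9366819/16384.
Numerically: E[X] ≈ 571.7053.

E[X] = C(46,6)·2^(1−C(6,2)) = 9366819/16384 ≈ 571.7053.


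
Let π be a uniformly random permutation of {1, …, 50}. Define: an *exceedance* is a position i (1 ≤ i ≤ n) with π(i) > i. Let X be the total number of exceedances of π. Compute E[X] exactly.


Write X = Σ_{i=1}^{50} X_i, where X_i = 1_{π(i) > i}.
For each fixed i, π(i) is uniform over {1, …, 50} (marginal of a uniform permutation), so P[π(i) > i] = (n − i)/n. Summing: Σ_{i=1}^{50} (n − i)/n = (0 + 1 + … + 49)/50 = 50(50 − 1)/(2·50) = (50 − 1)/2.
Hence E[X] = Σ_{i=1}^{50} (50 − i)/50 = 49/2 ≈ 24.5000.

E[X] = 49/2 = 24.5000.


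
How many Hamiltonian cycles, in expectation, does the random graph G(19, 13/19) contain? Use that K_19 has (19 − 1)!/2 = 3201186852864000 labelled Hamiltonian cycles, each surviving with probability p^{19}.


K_19 has (19 − 1)!/2 = 3201186852864000 labelled Hamiltonian cycles.
For each such Hamiltonian cycle H, let X_H = 1 if all 19 edges of H are present in G. Then P[X_H = 1] = p^{19} = (13/19)^{19} = 1461920290375446110677/1978419655660313589123979.
Summing the indicators: E[X] = Σ_H E[X_H] = 3201186852864000 · p^{19} = 3201186852864000 · 1461920290375446110677/1978419655660313589123979 = 4679880013484999364018134658428928000/1978419655660313589123979.
Numerically: E[X] ≈ 2.36546e+12.

E[X] = 3201186852864000 · (13/19)^{19} = 4679880013484999364018134658428928000/1978419655660313589123979 ≈ 2.36546e+12.


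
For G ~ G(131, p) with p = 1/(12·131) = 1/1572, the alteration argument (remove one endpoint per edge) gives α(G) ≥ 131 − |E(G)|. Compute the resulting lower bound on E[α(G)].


E[|E(G)|] = C(131, 2)·p = 8515 · (1/1572) = 65/12.
E[α(G)] ≥ n − E[|E(G)|] = 131 − 65/12 = 1507/12.
Numerically: ≈ 125.583333.
(This is only a lower bound; the true E[α(G)] may be larger.)

E[α(G)] ≥ 1507/12 ≈ 125.583333.


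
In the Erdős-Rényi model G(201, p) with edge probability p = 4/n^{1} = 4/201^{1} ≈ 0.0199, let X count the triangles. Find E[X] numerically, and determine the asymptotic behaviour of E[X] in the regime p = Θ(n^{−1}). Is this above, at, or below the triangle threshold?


Number of potential triangles: C(201, 3) = 1333300.
Each occurs with probability p³ ≈ (0.0199)³ ≈ 7.88119e-06.
By linearity: E[X] = C(201, 3)·p³ ≈ 1333300 · 7.88119e-06 ≈ 10.508.
Here α = 1, so p = 4/n is exactly at the triangle threshold p ~ 1/n. Asymptotically E[X] → c³/6 = 4³/6 = 32/3 ≈ 10.667, a bounded constant. In this regime the triangle count is asymptotically Poisson(c³/6).

E[X] ≈ 10.508; in regime p = Θ(1/n^{1}) E[X] stays bounded (at the triangle threshold p ~ 1/n).


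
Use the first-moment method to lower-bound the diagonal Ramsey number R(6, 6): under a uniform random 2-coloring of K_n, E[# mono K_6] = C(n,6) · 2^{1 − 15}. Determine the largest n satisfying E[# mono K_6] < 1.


We need C(n, 6) · 2^{1 − 15} < 1, i.e. C(n, 6) < 2^{15 − 1} = 16384.
Check values of n near the boundary:
  n = 14: C(14, 6) = 3003; 3003 < 16384? YES
  n = 15: C(15, 6) = 5005; 5005 < 16384? YES
  n = 16: C(16, 6) = 8008; 8008 < 16384? YES
  n = 17: C(17, 6) = 12376; 12376 < 16384? YES
  n = 18: C(18, 6) = 18564; 18564 < 16384? NO
  n = 19: C(19, 6) = 27132; 27132 < 16384? NO
The largest n with C(n, 6) < 16384 is n = 17 (where E[X] = 1547/2048 ≈ 0.7554). Hence R(6, 6) > 17, i.e. R(6, 6) ≥ 18.

Largest n = 17; hence R(6, 6) > 17.


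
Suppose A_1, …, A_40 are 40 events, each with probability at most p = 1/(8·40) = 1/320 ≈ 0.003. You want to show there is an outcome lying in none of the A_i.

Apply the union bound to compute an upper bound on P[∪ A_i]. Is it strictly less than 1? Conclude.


Union bound: P[∪_{i=1}^{40} A_i] ≤ Σ_i P[A_i] ≤ 40·p = 40·(1/320) = 1/8.
Numerically: 1/8 ≈ 0.125.
Is 1/8 < 1? YES.
Since P[∪ A_i] ≤ 1/8 < 1, the complement has P[∩ A_i^c] ≥ 1 − 1/8 = 7/8 > 0, so some outcome avoids every A_i.

40·p = 1/8 ≈ 0.125; existence CERTIFIED by the union bound.


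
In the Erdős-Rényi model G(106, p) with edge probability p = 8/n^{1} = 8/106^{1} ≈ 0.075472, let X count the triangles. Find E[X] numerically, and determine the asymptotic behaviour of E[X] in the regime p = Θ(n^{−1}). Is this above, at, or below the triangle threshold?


Number of potential triangles: C(106, 3) = 192920.
Each occurs with probability p³ ≈ (0.075472)³ ≈ 4.2988507e-04.
By linearity: E[X] = C(106, 3)·p³ ≈ 192920 · 4.2988507e-04 ≈ 82.93343.
Here α = 1, so p = 8/n is exactly at the triangle threshold p ~ 1/n. Asymptotically E[X] → c³/6 = 8³/6 = 256/3 ≈ 85.33333, a bounded constant. In this regime the triangle count is asymptotically Poisson(c³/6).

E[X] ≈ 82.93343; in regime p = Θ(1/n^{1}) E[X] stays bounded (at the triangle threshold p ~ 1/n).


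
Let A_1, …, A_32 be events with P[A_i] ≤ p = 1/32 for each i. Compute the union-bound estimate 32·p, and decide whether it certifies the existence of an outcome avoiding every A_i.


Union bound: P[∪_{i=1}^{32} A_i] ≤ Σ_i P[A_i] ≤ 32·p = 32·(1/32) = 1.
Numerically: 1 ≈ 1.000.
Is 1 < 1? NO.
Since the bound 1 is ≥ 1, the union bound is uninformative here; it does NOT by itself certify existence.

32·p = 1 ≈ 1.000; existence NOT certified by the union bound.


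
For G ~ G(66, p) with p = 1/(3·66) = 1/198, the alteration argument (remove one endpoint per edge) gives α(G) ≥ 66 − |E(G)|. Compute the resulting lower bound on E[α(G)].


E[|E(G)|] = C(66, 2)·p = 2145 · (1/198) = 65/6.
E[α(G)] ≥ n − E[|E(G)|] = 66 − 65/6 = 331/6.
Numerically: ≈ 55.16667.
(This is only a lower bound; the true E[α(G)] may be larger.)

E[α(G)] ≥ 331/6 ≈ 55.16667.
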